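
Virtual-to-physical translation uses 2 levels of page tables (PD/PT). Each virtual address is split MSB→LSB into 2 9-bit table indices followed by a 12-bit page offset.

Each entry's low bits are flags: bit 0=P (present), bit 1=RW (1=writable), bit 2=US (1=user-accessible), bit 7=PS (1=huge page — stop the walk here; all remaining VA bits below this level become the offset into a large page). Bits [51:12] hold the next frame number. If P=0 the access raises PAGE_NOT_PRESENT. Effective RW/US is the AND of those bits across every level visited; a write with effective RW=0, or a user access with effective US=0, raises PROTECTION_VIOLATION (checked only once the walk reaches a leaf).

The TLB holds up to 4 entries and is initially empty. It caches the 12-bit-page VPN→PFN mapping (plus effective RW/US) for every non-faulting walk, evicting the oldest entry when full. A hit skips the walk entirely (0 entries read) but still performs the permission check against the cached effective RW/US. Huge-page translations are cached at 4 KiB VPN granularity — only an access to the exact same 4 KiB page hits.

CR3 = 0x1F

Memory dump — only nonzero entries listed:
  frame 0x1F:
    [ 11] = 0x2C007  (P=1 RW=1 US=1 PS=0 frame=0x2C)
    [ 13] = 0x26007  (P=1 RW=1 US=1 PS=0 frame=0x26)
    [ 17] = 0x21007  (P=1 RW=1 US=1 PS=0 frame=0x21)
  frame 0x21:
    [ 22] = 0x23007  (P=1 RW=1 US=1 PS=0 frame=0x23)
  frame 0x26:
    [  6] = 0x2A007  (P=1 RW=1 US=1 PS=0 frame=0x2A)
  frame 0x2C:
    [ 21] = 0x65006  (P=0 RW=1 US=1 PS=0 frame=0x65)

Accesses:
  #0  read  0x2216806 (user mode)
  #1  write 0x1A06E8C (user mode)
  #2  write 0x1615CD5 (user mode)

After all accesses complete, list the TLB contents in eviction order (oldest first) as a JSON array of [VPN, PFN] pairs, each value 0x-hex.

Walk each access:
#0 VA=0x2216806 (r,user):
  lvl0: tbl 0x1F, slot 17 ⇒ 0x21007 (P1/RW1/US1/PS0)
  lvl1: tbl 0x21, slot 22 ⇒ 0x23007 (P1/RW1/US1/PS0)
  ✓ 0x23806  — 2 lookups
#1 VA=0x1A06E8C (w,user):
  lvl0: tbl 0x1F, slot 13 ⇒ 0x26007 (P1/RW1/US1/PS0)
  lvl1: tbl 0x26, slot 6 ⇒ 0x2A007 (P1/RW1/US1/PS0)
  ✓ 0x2AE8C  — 2 lookups
#2 VA=0x1615CD5 (w,user):
  lvl0: tbl 0x1F, slot 11 ⇒ 0x2C007 (P1/RW1/US1/PS0)
  lvl1: tbl 0x2C, slot 21 ⇒ 0x65006 (P0/RW1/US1/PS0)
  ✗ PAGE_NOT_PRESENT  [2 reads]

TLB: [["0x2216", "0x23"], ["0x1A06", "0x2A"]]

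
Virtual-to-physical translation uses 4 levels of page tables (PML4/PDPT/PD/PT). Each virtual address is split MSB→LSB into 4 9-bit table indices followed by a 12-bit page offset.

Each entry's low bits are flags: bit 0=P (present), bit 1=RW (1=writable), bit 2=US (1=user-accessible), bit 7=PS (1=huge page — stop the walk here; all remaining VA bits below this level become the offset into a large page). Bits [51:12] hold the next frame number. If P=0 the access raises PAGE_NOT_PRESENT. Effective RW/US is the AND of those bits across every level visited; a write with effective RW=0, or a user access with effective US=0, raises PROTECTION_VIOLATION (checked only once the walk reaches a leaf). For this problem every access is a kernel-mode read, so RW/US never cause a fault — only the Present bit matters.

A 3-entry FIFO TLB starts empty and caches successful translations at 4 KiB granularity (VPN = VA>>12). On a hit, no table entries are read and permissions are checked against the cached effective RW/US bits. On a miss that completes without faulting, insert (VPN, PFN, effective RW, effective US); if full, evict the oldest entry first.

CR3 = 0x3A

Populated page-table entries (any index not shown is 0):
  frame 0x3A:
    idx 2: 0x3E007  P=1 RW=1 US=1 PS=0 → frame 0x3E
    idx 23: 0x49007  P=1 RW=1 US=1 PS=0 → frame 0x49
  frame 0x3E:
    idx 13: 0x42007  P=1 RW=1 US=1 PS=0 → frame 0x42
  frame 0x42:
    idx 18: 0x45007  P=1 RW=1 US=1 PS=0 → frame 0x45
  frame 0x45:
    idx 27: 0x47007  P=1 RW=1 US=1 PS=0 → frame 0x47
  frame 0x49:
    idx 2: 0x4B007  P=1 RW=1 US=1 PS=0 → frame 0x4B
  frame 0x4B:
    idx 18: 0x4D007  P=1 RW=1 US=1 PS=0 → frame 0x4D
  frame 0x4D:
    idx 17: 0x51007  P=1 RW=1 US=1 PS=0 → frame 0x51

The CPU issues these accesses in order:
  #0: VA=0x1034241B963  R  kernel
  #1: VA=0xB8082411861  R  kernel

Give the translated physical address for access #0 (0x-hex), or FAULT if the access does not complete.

Trace:
#0 VA=0x1034241B963 (r,kernel):
  lvl0: tbl 0x3A, slot 2 ⇒ 0x3E007 (P1/RW1/US1/PS0)
  lvl1: tbl 0x3E, slot 13 ⇒ 0x42007 (P1/RW1/US1/PS0)
  lvl2: tbl 0x42, slot 18 ⇒ 0x45007 (P1/RW1/US1/PS0)
  lvl3: tbl 0x45, slot 27 ⇒ 0x47007 (P1/RW1/US1/PS0)
  ✓ 0x47963  — 4 lookups
#1 VA=0xB8082411861 (r,kernel):
  lvl0: tbl 0x3A, slot 23 ⇒ 0x49007 (P1/RW1/US1/PS0)
  lvl1: tbl 0x49, slot 2 ⇒ 0x4B007 (P1/RW1/US1/PS0)
  lvl2: tbl 0x4B, slot 18 ⇒ 0x4D007 (P1/RW1/US1/PS0)
  lvl3: tbl 0x4D, slot 17 ⇒ 0x51007 (P1/RW1/US1/PS0)
  ✓ 0x51861  — 4 lookups

Access #0 PA: 0x47963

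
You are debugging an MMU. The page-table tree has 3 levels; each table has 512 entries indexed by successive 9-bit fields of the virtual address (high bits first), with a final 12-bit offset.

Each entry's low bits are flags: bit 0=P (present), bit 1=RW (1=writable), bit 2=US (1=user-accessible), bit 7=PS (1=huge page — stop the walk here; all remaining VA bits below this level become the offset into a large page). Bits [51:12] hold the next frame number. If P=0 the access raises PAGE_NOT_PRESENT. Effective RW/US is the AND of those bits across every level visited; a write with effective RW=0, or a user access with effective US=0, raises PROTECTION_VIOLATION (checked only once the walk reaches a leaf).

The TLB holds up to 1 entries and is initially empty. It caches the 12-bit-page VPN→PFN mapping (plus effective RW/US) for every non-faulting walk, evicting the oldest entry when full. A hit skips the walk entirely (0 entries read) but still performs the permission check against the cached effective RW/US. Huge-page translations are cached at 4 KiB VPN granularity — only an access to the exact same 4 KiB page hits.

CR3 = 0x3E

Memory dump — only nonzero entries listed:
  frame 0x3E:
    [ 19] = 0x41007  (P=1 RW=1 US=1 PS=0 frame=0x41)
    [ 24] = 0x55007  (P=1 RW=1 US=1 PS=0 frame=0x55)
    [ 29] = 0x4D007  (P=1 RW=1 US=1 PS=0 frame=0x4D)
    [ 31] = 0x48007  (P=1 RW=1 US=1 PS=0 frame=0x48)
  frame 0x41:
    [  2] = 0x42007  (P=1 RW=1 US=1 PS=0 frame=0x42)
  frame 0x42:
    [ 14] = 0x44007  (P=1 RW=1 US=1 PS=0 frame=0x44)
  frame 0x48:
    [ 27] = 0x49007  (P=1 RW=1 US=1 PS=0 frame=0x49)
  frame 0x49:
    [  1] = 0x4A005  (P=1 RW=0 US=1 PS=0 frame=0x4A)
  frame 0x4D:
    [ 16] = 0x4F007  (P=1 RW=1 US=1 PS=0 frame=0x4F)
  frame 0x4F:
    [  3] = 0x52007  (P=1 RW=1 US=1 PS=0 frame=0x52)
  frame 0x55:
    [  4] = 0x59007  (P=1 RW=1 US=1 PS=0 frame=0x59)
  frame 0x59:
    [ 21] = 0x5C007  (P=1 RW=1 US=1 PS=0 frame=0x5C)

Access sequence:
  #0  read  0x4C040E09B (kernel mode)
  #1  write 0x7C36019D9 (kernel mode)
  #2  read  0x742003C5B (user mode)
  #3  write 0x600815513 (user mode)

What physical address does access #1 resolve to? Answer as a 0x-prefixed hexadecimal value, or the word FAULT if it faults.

Per-access translation:
#0 VA=0x4C040E09B (r,kernel):
  L0 @0x3E[19] → 0x41007  P=1,RW=1,US=1,PS=0
  L1 @0x41[2] → 0x42007  P=1,RW=1,US=1,PS=0
  L2 @0x42[14] → 0x44007  P=1,RW=1,US=1,PS=0
  → PA=0x4409B  (3 entries read)
#1 VA=0x7C36019D9 (w,kernel):
  L0 @0x3E[31] → 0x48007  P=1,RW=1,US=1,PS=0
  L1 @0x48[27] → 0x49007  P=1,RW=1,US=1,PS=0
  L2 @0x49[1] → 0x4A005  P=1,RW=0,US=1,PS=0
  → PROTECTION_VIOLATION  (3 entries read)
#2 VA=0x742003C5B (r,user):
  L0 @0x3E[29] → 0x4D007  P=1,RW=1,US=1,PS=0
  L1 @0x4D[16] → 0x4F007  P=1,RW=1,US=1,PS=0
  L2 @0x4F[3] → 0x52007  P=1,RW=1,US=1,PS=0
  → PA=0x52C5B  (3 entries read)
#3 VA=0x600815513 (w,user):
  L0 @0x3E[24] → 0x55007  P=1,RW=1,US=1,PS=0
  L1 @0x55[4] → 0x59007  P=1,RW=1,US=1,PS=0
  L2 @0x59[21] → 0x5C007  P=1,RW=1,US=1,PS=0
  → PA=0x5C513  (3 entries read)

Access #1 PA: FAULT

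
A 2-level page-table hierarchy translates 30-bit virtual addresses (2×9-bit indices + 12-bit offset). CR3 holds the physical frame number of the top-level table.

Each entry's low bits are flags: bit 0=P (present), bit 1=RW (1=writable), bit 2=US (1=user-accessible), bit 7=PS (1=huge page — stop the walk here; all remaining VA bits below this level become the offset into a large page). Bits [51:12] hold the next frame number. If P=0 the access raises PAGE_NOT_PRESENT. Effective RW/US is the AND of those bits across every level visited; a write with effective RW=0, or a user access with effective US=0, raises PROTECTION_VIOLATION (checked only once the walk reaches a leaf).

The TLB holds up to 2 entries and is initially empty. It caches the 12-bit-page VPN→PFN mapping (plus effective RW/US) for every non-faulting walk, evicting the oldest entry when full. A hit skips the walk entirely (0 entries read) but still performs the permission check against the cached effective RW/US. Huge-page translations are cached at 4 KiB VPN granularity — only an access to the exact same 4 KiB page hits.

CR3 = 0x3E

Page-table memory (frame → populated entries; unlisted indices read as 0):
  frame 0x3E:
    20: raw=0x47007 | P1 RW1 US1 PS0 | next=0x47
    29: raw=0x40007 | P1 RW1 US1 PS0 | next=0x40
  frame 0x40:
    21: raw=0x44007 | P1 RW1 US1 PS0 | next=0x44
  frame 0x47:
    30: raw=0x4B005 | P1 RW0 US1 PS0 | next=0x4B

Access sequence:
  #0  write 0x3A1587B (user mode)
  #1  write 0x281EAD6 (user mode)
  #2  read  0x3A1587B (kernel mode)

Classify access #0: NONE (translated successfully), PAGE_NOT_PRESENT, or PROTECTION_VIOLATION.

Per-access translation:
#0 VA=0x3A1587B (w,user):
  [0] read 0x3E idx=29: raw=0x40007 flags P=1 W=1 U=1 S=0
  [1] read 0x40 idx=21: raw=0x44007 flags P=1 W=1 U=1 S=0
  → PA=0x4487B  (2 entries read)
#1 VA=0x281EAD6 (w,user):
  [0] read 0x3E idx=20: raw=0x47007 flags P=1 W=1 U=1 S=0
  [1] read 0x47 idx=30: raw=0x4B005 flags P=1 W=0 U=1 S=0
  → PROTECTION_VIOLATION  (2 entries read)
#2 VA=0x3A1587B (r,kernel):
  TLB hit vpn=0x3A15 → PA=0x4487B

Access #0 fault: NONE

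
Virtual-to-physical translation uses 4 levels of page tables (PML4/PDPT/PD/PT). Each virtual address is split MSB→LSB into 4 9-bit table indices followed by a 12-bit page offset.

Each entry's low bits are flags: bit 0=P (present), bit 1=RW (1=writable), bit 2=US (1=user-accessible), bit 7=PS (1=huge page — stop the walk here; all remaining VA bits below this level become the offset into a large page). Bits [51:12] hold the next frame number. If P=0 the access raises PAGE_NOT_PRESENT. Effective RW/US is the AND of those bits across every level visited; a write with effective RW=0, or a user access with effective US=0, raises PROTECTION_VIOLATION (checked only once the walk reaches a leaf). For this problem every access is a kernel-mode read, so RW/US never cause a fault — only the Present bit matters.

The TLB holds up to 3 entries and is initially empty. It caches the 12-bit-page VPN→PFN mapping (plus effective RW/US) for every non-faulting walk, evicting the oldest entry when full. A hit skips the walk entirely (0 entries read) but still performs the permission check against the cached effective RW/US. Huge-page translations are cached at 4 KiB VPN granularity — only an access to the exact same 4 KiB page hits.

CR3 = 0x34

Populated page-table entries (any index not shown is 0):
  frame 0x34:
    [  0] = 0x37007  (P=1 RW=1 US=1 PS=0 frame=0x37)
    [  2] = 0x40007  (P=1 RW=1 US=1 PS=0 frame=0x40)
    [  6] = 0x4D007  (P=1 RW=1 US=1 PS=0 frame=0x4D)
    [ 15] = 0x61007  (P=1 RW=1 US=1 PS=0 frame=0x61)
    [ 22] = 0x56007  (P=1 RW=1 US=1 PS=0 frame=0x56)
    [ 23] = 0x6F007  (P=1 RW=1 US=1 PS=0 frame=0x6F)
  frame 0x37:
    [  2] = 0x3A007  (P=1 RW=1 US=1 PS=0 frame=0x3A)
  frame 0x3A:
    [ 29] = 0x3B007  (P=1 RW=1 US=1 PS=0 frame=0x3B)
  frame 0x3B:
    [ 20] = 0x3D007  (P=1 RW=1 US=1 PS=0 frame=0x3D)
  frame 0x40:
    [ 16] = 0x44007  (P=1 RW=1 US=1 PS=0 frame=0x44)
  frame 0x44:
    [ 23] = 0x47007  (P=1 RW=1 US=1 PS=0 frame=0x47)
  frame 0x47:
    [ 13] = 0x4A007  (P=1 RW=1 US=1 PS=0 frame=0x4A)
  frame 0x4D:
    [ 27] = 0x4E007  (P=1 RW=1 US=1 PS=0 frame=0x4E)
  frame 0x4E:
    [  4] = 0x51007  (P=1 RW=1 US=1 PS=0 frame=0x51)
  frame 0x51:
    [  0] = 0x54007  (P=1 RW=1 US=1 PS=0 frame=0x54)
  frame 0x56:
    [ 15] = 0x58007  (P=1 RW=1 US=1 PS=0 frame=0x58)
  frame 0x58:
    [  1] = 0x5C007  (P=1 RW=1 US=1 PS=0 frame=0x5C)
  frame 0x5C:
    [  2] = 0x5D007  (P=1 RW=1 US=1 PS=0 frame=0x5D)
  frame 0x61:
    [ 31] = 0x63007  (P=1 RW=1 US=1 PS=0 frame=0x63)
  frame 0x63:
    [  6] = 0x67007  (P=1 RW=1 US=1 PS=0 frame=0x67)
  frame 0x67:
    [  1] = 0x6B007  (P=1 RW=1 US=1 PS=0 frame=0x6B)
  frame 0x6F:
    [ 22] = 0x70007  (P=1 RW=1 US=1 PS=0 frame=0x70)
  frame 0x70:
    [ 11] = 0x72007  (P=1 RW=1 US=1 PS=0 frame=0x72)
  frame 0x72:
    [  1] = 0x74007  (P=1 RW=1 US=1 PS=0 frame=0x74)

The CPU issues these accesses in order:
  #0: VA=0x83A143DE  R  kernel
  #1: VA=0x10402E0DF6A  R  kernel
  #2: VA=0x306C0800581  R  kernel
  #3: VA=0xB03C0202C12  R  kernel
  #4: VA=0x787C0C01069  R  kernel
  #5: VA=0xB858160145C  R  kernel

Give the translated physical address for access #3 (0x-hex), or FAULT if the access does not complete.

Per-access translation:
#0 VA=0x83A143DE (r,kernel):
  L0: frame=0x34 idx=0 entry=0x37007 [P=1 RW=1 US=1 PS=0]
  L1: frame=0x37 idx=2 entry=0x3A007 [P=1 RW=1 US=1 PS=0]
  L2: frame=0x3A idx=29 entry=0x3B007 [P=1 RW=1 US=1 PS=0]
  L3: frame=0x3B idx=20 entry=0x3D007 [P=1 RW=1 US=1 PS=0]
  → PA=0x3D3DE  (4 entries read)
#1 VA=0x10402E0DF6A (r,kernel):
  L0: frame=0x34 idx=2 entry=0x40007 [P=1 RW=1 US=1 PS=0]
  L1: frame=0x40 idx=16 entry=0x44007 [P=1 RW=1 US=1 PS=0]
  L2: frame=0x44 idx=23 entry=0x47007 [P=1 RW=1 US=1 PS=0]
  L3: frame=0x47 idx=13 entry=0x4A007 [P=1 RW=1 US=1 PS=0]
  → PA=0x4AF6A  (4 entries read)
#2 VA=0x306C0800581 (r,kernel):
  L0: frame=0x34 idx=6 entry=0x4D007 [P=1 RW=1 US=1 PS=0]
  L1: frame=0x4D idx=27 entry=0x4E007 [P=1 RW=1 US=1 PS=0]
  L2: frame=0x4E idx=4 entry=0x51007 [P=1 RW=1 US=1 PS=0]
  L3: frame=0x51 idx=0 entry=0x54007 [P=1 RW=1 US=1 PS=0]
  → PA=0x54581  (4 entries read)
#3 VA=0xB03C0202C12 (r,kernel):
  L0: frame=0x34 idx=22 entry=0x56007 [P=1 RW=1 US=1 PS=0]
  L1: frame=0x56 idx=15 entry=0x58007 [P=1 RW=1 US=1 PS=0]
  L2: frame=0x58 idx=1 entry=0x5C007 [P=1 RW=1 US=1 PS=0]
  L3: frame=0x5C idx=2 entry=0x5D007 [P=1 RW=1 US=1 PS=0]
  → PA=0x5DC12  (4 entries read)
#4 VA=0x787C0C01069 (r,kernel):
  L0: frame=0x34 idx=15 entry=0x61007 [P=1 RW=1 US=1 PS=0]
  L1: frame=0x61 idx=31 entry=0x63007 [P=1 RW=1 US=1 PS=0]
  L2: frame=0x63 idx=6 entry=0x67007 [P=1 RW=1 US=1 PS=0]
  L3: frame=0x67 idx=1 entry=0x6B007 [P=1 RW=1 US=1 PS=0]
  → PA=0x6B069  (4 entries read)
#5 VA=0xB858160145C (r,kernel):
  L0: frame=0x34 idx=23 entry=0x6F007 [P=1 RW=1 US=1 PS=0]
  L1: frame=0x6F idx=22 entry=0x70007 [P=1 RW=1 US=1 PS=0]
  L2: frame=0x70 idx=11 entry=0x72007 [P=1 RW=1 US=1 PS=0]
  L3: frame=0x72 idx=1 entry=0x74007 [P=1 RW=1 US=1 PS=0]
  → PA=0x7445C  (4 entries read)

Access #3 PA: 0x5DC12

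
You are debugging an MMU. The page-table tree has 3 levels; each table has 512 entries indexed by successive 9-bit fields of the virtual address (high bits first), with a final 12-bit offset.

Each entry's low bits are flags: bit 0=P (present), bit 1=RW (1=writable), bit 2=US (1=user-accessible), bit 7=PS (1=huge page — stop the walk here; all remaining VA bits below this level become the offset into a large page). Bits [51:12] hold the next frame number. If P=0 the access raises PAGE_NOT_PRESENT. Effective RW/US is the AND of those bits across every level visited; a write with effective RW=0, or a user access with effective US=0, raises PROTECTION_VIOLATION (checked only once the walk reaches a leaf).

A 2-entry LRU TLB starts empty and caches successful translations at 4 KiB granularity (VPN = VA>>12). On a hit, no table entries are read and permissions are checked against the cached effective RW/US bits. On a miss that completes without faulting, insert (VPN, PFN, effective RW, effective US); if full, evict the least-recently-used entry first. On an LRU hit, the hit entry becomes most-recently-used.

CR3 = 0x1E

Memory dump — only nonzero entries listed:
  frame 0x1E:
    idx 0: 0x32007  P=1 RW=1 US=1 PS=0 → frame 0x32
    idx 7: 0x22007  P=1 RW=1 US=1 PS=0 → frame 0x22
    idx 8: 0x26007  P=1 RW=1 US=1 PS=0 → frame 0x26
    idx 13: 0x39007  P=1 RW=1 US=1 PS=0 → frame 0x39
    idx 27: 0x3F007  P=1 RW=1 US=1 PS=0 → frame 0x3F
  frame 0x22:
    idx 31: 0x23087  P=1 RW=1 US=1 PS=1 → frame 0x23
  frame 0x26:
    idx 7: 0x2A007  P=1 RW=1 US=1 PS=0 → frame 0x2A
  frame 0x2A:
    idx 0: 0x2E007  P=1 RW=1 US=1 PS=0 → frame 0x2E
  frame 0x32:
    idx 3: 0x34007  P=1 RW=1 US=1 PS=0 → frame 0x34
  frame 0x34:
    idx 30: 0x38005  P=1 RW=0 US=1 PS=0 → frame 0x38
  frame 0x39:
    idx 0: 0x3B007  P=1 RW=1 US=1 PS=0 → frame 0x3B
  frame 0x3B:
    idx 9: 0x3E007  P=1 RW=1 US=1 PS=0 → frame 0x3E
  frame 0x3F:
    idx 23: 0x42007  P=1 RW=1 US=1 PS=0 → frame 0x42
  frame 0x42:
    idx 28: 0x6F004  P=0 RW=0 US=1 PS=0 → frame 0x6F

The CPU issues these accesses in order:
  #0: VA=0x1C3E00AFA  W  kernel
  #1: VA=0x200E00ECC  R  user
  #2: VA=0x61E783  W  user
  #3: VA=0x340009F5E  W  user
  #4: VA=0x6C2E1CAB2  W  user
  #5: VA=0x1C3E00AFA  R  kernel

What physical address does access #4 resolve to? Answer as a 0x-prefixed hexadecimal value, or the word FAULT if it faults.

Trace:
#0 VA=0x1C3E00AFA (w,kernel):
  lvl0: tbl 0x1E, slot 7 ⇒ 0x22007 (P1/RW1/US1/PS0)
  lvl1: tbl 0x22, slot 31 ⇒ 0x23087 (P1/RW1/US1/PS1)
  ⇒ phys 0x23AFA (huge @L1)  [2 reads]
#1 VA=0x200E00ECC (r,user):
  lvl0: tbl 0x1E, slot 8 ⇒ 0x26007 (P1/RW1/US1/PS0)
  lvl1: tbl 0x26, slot 7 ⇒ 0x2A007 (P1/RW1/US1/PS0)
  lvl2: tbl 0x2A, slot 0 ⇒ 0x2E007 (P1/RW1/US1/PS0)
  ⇒ phys 0x2EECC  [3 reads]
#2 VA=0x61E783 (w,user):
  lvl0: tbl 0x1E, slot 0 ⇒ 0x32007 (P1/RW1/US1/PS0)
  lvl1: tbl 0x32, slot 3 ⇒ 0x34007 (P1/RW1/US1/PS0)
  lvl2: tbl 0x34, slot 30 ⇒ 0x38005 (P1/RW0/US1/PS0)
  ✗ PROTECTION_VIOLATION  [3 reads]
#3 VA=0x340009F5E (w,user):
  lvl0: tbl 0x1E, slot 13 ⇒ 0x39007 (P1/RW1/US1/PS0)
  lvl1: tbl 0x39, slot 0 ⇒ 0x3B007 (P1/RW1/US1/PS0)
  lvl2: tbl 0x3B, slot 9 ⇒ 0x3E007 (P1/RW1/US1/PS0)
  ⇒ phys 0x3EF5E  [3 reads]
#4 VA=0x6C2E1CAB2 (w,user):
  lvl0: tbl 0x1E, slot 27 ⇒ 0x3F007 (P1/RW1/US1/PS0)
  lvl1: tbl 0x3F, slot 23 ⇒ 0x42007 (P1/RW1/US1/PS0)
  lvl2: tbl 0x42, slot 28 ⇒ 0x6F004 (P0/RW0/US1/PS0)
  ✗ PAGE_NOT_PRESENT  [3 reads]
#5 VA=0x1C3E00AFA (r,kernel):
  lvl0: tbl 0x1E, slot 7 ⇒ 0x22007 (P1/RW1/US1/PS0)
  lvl1: tbl 0x22, slot 31 ⇒ 0x23087 (P1/RW1/US1/PS1)
  ⇒ phys 0x23AFA (huge @L1)  [2 reads]

Access #4 PA: FAULT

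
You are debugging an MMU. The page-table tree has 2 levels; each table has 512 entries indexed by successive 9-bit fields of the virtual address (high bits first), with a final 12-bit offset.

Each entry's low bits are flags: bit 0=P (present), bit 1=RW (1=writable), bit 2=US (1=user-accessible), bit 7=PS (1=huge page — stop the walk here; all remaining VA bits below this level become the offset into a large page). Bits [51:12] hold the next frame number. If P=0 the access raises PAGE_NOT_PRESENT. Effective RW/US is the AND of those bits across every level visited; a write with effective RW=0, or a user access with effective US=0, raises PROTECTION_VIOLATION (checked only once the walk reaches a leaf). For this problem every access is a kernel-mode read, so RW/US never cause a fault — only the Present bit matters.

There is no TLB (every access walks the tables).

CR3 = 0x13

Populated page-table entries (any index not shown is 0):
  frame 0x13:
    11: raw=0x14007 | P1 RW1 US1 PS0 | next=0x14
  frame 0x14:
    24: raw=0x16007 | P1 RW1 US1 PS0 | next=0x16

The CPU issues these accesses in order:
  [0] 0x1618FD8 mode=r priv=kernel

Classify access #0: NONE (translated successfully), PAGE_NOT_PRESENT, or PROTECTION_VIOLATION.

Walk each access:
#0 VA=0x1618FD8 (r,kernel):
  L0: frame=0x13 idx=11 entry=0x14007 [P=1 RW=1 US=1 PS=0]
  L1: frame=0x14 idx=24 entry=0x16007 [P=1 RW=1 US=1 PS=0]
  → PA=0x16FD8  (2 entries read)

Access #0 fault: NONE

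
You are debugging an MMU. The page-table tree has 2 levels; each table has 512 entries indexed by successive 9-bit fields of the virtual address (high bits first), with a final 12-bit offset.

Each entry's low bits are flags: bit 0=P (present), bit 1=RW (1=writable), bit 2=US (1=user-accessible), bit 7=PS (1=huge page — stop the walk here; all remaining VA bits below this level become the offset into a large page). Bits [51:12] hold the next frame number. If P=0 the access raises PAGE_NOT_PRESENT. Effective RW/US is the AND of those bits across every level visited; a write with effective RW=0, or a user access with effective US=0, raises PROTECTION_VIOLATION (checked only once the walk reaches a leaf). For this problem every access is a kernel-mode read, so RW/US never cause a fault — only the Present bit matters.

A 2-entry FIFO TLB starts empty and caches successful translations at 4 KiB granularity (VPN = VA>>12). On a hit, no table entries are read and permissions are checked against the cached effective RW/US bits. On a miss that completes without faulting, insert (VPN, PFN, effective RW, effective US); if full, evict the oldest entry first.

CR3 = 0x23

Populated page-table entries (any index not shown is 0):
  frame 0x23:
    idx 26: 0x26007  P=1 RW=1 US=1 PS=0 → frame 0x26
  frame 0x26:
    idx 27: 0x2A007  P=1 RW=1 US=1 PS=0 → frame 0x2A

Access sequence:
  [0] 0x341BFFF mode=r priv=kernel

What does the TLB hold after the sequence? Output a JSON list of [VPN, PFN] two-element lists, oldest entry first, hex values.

Per-access translation:
#0 VA=0x341BFFF (r,kernel):
  lvl0: tbl 0x23, slot 26 ⇒ 0x26007 (P1/RW1/US1/PS0)
  lvl1: tbl 0x26, slot 27 ⇒ 0x2A007 (P1/RW1/US1/PS0)
  → PA=0x2AFFF  (2 entries read)

TLB: [["0x341B", "0x2A"]]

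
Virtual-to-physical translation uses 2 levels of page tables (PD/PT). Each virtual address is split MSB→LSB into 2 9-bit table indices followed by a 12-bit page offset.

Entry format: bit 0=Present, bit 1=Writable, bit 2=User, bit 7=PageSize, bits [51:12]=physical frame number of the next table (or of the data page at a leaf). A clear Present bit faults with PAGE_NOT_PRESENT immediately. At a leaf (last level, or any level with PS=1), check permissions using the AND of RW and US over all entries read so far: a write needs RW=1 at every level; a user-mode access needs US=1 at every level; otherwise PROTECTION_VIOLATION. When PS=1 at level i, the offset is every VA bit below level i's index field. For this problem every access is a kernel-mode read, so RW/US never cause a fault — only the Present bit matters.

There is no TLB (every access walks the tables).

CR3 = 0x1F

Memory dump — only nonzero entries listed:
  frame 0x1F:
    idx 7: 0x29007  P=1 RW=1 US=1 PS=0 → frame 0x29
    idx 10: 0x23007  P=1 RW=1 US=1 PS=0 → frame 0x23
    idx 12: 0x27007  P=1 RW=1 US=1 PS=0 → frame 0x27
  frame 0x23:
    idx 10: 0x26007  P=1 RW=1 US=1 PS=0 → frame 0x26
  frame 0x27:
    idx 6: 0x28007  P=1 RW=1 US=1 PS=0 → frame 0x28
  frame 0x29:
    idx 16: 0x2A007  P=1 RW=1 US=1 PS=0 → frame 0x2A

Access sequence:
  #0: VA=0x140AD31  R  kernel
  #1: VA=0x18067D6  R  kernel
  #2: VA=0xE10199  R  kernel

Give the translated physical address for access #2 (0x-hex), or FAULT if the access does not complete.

Walk each access:
#0 VA=0x140AD31 (r,kernel):
  L0: frame=0x1F idx=10 entry=0x23007 [P=1 RW=1 US=1 PS=0]
  L1: frame=0x23 idx=10 entry=0x26007 [P=1 RW=1 US=1 PS=0]
  ⇒ phys 0x26D31  [2 reads]
#1 VA=0x18067D6 (r,kernel):
  L0: frame=0x1F idx=12 entry=0x27007 [P=1 RW=1 US=1 PS=0]
  L1: frame=0x27 idx=6 entry=0x28007 [P=1 RW=1 US=1 PS=0]
  ⇒ phys 0x287D6  [2 reads]
#2 VA=0xE10199 (r,kernel):
  L0: frame=0x1F idx=7 entry=0x29007 [P=1 RW=1 US=1 PS=0]
  L1: frame=0x29 idx=16 entry=0x2A007 [P=1 RW=1 US=1 PS=0]
  ⇒ phys 0x2A199  [2 reads]

Access #2 PA: 0x2A199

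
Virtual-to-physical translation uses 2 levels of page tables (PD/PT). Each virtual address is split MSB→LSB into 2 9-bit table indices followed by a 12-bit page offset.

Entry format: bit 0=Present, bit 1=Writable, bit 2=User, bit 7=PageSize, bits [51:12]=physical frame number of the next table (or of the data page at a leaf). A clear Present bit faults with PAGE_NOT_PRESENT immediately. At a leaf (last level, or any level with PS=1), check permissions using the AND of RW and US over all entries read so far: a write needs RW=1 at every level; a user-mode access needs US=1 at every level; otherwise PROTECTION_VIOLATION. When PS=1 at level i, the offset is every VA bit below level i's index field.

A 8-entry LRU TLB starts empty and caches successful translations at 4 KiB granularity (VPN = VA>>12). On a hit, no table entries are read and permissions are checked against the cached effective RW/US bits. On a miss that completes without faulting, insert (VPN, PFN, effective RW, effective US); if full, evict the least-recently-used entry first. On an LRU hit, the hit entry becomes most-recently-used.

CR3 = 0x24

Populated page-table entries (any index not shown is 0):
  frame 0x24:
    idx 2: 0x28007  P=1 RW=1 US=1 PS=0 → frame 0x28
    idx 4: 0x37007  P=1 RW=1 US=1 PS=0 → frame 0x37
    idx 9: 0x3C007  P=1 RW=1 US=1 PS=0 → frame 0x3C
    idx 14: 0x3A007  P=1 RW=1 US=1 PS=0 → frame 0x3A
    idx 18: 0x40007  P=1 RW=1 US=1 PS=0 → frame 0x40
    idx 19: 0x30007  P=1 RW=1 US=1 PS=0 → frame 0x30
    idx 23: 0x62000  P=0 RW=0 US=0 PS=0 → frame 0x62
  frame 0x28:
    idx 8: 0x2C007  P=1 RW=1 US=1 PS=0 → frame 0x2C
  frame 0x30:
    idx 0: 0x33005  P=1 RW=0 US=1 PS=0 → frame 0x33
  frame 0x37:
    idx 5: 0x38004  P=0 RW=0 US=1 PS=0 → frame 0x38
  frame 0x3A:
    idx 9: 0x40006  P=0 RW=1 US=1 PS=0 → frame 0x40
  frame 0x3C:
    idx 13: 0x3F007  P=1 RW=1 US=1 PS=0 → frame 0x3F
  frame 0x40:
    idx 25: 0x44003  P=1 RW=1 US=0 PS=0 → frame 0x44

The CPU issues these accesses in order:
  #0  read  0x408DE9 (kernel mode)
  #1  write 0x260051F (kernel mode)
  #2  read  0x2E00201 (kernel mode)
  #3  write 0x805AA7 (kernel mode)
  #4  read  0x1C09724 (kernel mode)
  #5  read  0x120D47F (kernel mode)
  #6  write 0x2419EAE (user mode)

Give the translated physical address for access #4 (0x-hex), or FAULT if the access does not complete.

Walk each access:
#0 VA=0x408DE9 (r,kernel):
  [0] read 0x24 idx=2: raw=0x28007 flags P=1 W=1 U=1 S=0
  [1] read 0x28 idx=8: raw=0x2C007 flags P=1 W=1 U=1 S=0
  ⇒ phys 0x2CDE9  [2 reads]
#1 VA=0x260051F (w,kernel):
  [0] read 0x24 idx=19: raw=0x30007 flags P=1 W=1 U=1 S=0
  [1] read 0x30 idx=0: raw=0x33005 flags P=1 W=0 U=1 S=0
  ✗ PROTECTION_VIOLATION  [2 reads]
#2 VA=0x2E00201 (r,kernel):
  [0] read 0x24 idx=23: raw=0x62000 flags P=0 W=0 U=0 S=0
  ✗ PAGE_NOT_PRESENT  [1 reads]
#3 VA=0x805AA7 (w,kernel):
  [0] read 0x24 idx=4: raw=0x37007 flags P=1 W=1 U=1 S=0
  [1] read 0x37 idx=5: raw=0x38004 flags P=0 W=0 U=1 S=0
  ✗ PAGE_NOT_PRESENT  [2 reads]
#4 VA=0x1C09724 (r,kernel):
  [0] read 0x24 idx=14: raw=0x3A007 flags P=1 W=1 U=1 S=0
  [1] read 0x3A idx=9: raw=0x40006 flags P=0 W=1 U=1 S=0
  ✗ PAGE_NOT_PRESENT  [2 reads]
#5 VA=0x120D47F (r,kernel):
  [0] read 0x24 idx=9: raw=0x3C007 flags P=1 W=1 U=1 S=0
  [1] read 0x3C idx=13: raw=0x3F007 flags P=1 W=1 U=1 S=0
  ⇒ phys 0x3F47F  [2 reads]
#6 VA=0x2419EAE (w,user):
  [0] read 0x24 idx=18: raw=0x40007 flags P=1 W=1 U=1 S=0
  [1] read 0x40 idx=25: raw=0x44003 flags P=1 W=1 U=0 S=0
  ✗ PROTECTION_VIOLATION  [2 reads]

Access #4 PA: FAULT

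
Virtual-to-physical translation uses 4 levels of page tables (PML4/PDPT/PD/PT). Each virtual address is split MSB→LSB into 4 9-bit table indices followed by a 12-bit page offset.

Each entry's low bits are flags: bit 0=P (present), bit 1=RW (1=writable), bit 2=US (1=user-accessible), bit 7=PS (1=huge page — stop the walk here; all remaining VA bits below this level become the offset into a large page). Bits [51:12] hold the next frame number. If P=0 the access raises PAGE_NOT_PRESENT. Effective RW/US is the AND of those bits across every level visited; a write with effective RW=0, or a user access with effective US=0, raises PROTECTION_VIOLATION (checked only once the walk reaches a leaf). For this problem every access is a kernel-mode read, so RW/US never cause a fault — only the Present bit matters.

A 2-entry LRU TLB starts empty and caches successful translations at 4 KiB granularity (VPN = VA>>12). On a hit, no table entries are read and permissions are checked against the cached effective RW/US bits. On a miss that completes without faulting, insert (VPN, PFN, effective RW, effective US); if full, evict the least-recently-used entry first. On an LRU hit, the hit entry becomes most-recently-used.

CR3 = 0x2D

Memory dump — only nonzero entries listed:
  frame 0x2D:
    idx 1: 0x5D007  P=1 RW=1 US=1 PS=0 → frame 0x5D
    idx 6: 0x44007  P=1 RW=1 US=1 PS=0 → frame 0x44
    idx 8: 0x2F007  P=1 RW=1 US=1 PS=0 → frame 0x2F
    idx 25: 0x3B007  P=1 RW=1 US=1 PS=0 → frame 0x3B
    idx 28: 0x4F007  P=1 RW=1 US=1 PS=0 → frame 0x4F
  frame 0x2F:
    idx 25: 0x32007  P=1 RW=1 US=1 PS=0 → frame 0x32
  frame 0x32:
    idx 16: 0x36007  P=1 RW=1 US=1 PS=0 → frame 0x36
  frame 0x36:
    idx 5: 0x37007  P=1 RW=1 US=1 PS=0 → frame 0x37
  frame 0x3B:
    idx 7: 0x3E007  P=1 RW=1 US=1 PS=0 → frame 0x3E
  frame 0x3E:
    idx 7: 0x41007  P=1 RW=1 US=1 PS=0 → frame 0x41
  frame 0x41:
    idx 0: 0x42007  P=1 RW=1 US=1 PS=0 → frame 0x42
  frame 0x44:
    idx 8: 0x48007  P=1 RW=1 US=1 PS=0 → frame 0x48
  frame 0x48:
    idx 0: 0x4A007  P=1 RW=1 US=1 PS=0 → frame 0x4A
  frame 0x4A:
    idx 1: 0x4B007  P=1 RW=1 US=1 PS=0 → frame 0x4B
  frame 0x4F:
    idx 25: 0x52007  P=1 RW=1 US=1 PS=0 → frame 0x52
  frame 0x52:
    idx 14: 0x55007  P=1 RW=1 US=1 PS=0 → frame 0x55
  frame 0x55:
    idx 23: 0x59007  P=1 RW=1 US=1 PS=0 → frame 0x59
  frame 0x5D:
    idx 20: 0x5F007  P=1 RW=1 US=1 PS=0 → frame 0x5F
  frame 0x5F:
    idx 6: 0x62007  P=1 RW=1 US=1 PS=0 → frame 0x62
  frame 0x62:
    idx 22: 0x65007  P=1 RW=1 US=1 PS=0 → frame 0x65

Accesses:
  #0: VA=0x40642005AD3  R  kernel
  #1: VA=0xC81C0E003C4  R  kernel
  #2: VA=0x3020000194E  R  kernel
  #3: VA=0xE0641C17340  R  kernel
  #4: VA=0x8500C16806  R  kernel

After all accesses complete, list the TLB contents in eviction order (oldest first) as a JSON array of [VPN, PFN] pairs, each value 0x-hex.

Trace:
#0 VA=0x40642005AD3 (r,kernel):
  L0 @0x2D[8] → 0x2F007  P=1,RW=1,US=1,PS=0
  L1 @0x2F[25] → 0x32007  P=1,RW=1,US=1,PS=0
  L2 @0x32[16] → 0x36007  P=1,RW=1,US=1,PS=0
  L3 @0x36[5] → 0x37007  P=1,RW=1,US=1,PS=0
  → PA=0x37AD3  (4 entries read)
#1 VA=0xC81C0E003C4 (r,kernel):
  L0 @0x2D[25] → 0x3B007  P=1,RW=1,US=1,PS=0
  L1 @0x3B[7] → 0x3E007  P=1,RW=1,US=1,PS=0
  L2 @0x3E[7] → 0x41007  P=1,RW=1,US=1,PS=0
  L3 @0x41[0] → 0x42007  P=1,RW=1,US=1,PS=0
  → PA=0x423C4  (4 entries read)
#2 VA=0x3020000194E (r,kernel):
  L0 @0x2D[6] → 0x44007  P=1,RW=1,US=1,PS=0
  L1 @0x44[8] → 0x48007  P=1,RW=1,US=1,PS=0
  L2 @0x48[0] → 0x4A007  P=1,RW=1,US=1,PS=0
  L3 @0x4A[1] → 0x4B007  P=1,RW=1,US=1,PS=0
  → PA=0x4B94E  (4 entries read)
#3 VA=0xE0641C17340 (r,kernel):
  L0 @0x2D[28] → 0x4F007  P=1,RW=1,US=1,PS=0
  L1 @0x4F[25] → 0x52007  P=1,RW=1,US=1,PS=0
  L2 @0x52[14] → 0x55007  P=1,RW=1,US=1,PS=0
  L3 @0x55[23] → 0x59007  P=1,RW=1,US=1,PS=0
  → PA=0x59340  (4 entries read)
#4 VA=0x8500C16806 (r,kernel):
  L0 @0x2D[1] → 0x5D007  P=1,RW=1,US=1,PS=0
  L1 @0x5D[20] → 0x5F007  P=1,RW=1,US=1,PS=0
  L2 @0x5F[6] → 0x62007  P=1,RW=1,US=1,PS=0
  L3 @0x62[22] → 0x65007  P=1,RW=1,US=1,PS=0
  → PA=0x65806  (4 entries read)

TLB: [["0xE0641C17", "0x59"], ["0x8500C16", "0x65"]]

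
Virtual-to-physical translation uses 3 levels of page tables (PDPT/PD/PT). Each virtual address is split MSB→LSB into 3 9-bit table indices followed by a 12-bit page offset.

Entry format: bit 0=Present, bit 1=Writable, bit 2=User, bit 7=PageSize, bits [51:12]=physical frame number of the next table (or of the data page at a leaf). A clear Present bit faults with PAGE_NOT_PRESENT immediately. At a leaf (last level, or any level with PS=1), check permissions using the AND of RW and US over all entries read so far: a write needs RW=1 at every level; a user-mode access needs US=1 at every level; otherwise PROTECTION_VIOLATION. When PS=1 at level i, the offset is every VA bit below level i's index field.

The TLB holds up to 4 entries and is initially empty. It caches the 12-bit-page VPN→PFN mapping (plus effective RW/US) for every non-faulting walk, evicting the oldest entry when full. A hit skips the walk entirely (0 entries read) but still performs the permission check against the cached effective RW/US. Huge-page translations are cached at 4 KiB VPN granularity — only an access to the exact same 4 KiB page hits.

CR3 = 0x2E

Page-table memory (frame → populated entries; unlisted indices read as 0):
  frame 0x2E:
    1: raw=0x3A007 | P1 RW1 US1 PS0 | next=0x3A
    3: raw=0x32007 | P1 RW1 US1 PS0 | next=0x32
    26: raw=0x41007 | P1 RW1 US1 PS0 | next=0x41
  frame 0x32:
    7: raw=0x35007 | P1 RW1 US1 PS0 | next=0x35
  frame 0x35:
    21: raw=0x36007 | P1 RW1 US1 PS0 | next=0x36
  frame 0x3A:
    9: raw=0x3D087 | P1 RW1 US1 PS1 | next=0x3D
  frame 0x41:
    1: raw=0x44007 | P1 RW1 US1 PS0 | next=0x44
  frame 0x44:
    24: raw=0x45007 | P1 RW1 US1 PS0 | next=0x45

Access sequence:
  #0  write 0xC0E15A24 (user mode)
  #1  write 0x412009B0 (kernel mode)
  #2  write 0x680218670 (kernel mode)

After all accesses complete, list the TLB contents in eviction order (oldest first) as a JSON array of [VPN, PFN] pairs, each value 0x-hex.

Trace:
#0 VA=0xC0E15A24 (w,user):
  L0 @0x2E[3] → 0x32007  P=1,RW=1,US=1,PS=0
  L1 @0x32[7] → 0x35007  P=1,RW=1,US=1,PS=0
  L2 @0x35[21] → 0x36007  P=1,RW=1,US=1,PS=0
  ✓ 0x36A24  — 3 lookups
#1 VA=0x412009B0 (w,kernel):
  L0 @0x2E[1] → 0x3A007  P=1,RW=1,US=1,PS=0
  L1 @0x3A[9] → 0x3D087  P=1,RW=1,US=1,PS=1
  ✓ 0x3D9B0 (huge @L1)  — 2 lookups
#2 VA=0x680218670 (w,kernel):
  L0 @0x2E[26] → 0x41007  P=1,RW=1,US=1,PS=0
  L1 @0x41[1] → 0x44007  P=1,RW=1,US=1,PS=0
  L2 @0x44[24] → 0x45007  P=1,RW=1,US=1,PS=0
  ✓ 0x45670  — 3 lookups

TLB: [["0xC0E15", "0x36"], ["0x41200", "0x3D"], ["0x680218", "0x45"]]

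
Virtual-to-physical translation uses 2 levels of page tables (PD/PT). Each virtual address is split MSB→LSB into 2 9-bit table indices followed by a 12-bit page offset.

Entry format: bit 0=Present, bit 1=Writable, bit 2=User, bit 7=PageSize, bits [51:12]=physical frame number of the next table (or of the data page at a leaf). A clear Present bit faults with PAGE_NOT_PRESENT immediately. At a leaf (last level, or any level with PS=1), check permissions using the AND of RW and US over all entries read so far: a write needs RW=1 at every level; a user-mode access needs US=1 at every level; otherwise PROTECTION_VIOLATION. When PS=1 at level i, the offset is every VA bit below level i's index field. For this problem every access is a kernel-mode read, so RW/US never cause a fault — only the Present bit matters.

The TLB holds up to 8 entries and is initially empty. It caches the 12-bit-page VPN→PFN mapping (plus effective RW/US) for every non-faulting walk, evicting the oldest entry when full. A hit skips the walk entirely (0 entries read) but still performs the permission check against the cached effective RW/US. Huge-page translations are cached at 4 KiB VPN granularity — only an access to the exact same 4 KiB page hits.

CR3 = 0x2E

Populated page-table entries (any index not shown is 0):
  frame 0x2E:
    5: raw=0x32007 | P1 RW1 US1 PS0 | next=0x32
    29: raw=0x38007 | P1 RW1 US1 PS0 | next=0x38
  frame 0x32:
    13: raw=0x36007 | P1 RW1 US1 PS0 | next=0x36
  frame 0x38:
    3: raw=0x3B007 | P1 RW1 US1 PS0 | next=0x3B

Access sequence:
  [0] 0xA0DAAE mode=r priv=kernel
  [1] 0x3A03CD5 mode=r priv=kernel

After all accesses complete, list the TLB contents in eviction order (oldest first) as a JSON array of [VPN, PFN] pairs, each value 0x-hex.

Walk each access:
#0 VA=0xA0DAAE (r,kernel):
  L0: frame=0x2E idx=5 entry=0x32007 [P=1 RW=1 US=1 PS=0]
  L1: frame=0x32 idx=13 entry=0x36007 [P=1 RW=1 US=1 PS=0]
  ✓ 0x36AAE  — 2 lookups
#1 VA=0x3A03CD5 (r,kernel):
  L0: frame=0x2E idx=29 entry=0x38007 [P=1 RW=1 US=1 PS=0]
  L1: frame=0x38 idx=3 entry=0x3B007 [P=1 RW=1 US=1 PS=0]
  ✓ 0x3BCD5  — 2 lookups

TLB: [["0xA0D", "0x36"], ["0x3A03", "0x3B"]]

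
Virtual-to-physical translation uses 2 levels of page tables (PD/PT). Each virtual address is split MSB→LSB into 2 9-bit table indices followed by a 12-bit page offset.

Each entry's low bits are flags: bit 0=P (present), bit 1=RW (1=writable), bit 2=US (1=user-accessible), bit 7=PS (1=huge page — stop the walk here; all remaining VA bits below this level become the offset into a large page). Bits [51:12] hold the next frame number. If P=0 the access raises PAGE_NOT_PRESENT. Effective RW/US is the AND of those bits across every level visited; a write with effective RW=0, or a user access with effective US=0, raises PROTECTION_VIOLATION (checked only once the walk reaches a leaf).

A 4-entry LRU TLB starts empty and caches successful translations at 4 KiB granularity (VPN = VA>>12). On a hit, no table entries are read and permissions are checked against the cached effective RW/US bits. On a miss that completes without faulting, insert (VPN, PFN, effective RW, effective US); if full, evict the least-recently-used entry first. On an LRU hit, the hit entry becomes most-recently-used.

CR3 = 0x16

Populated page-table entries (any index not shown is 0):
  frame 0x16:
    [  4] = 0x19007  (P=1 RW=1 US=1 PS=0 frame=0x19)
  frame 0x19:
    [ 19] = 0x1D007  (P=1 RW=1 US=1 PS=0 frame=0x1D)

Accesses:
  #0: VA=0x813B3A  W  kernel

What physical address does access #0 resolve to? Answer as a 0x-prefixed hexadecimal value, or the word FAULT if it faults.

Per-access translation:
#0 VA=0x813B3A (w,kernel):
  [0] read 0x16 idx=4: raw=0x19007 flags P=1 W=1 U=1 S=0
  [1] read 0x19 idx=19: raw=0x1D007 flags P=1 W=1 U=1 S=0
  ⇒ phys 0x1DB3A  [2 reads]

Access #0 PA: 0x1DB3A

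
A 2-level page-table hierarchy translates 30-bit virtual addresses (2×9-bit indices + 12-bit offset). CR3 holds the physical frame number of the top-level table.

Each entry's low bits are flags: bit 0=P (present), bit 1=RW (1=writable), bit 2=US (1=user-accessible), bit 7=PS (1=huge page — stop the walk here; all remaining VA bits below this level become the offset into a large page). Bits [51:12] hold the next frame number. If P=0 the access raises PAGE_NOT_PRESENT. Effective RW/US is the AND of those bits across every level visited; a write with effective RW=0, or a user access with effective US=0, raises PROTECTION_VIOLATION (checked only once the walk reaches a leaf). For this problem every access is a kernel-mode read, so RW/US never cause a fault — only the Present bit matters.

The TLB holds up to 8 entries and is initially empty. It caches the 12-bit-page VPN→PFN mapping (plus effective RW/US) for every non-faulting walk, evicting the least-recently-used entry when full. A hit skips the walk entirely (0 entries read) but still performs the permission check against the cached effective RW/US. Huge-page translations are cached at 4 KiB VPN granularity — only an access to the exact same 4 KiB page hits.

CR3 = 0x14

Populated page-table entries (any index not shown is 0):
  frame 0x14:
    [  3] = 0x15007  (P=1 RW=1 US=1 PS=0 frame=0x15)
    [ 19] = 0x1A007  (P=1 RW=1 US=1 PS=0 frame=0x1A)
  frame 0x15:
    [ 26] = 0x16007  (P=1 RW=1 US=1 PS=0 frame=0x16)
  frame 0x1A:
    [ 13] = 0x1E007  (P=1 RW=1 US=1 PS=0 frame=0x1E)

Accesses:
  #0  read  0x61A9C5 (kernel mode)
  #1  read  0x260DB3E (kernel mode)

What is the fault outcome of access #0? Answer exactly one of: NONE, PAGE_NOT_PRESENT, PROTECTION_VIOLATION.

Per-access translation:
#0 VA=0x61A9C5 (r,kernel):
  [0] read 0x14 idx=3: raw=0x15007 flags P=1 W=1 U=1 S=0
  [1] read 0x15 idx=26: raw=0x16007 flags P=1 W=1 U=1 S=0
  → PA=0x169C5  (2 entries read)
#1 VA=0x260DB3E (r,kernel):
  [0] read 0x14 idx=19: raw=0x1A007 flags P=1 W=1 U=1 S=0
  [1] read 0x1A idx=13: raw=0x1E007 flags P=1 W=1 U=1 S=0
  → PA=0x1EB3E  (2 entries read)

Access #0 fault: NONE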